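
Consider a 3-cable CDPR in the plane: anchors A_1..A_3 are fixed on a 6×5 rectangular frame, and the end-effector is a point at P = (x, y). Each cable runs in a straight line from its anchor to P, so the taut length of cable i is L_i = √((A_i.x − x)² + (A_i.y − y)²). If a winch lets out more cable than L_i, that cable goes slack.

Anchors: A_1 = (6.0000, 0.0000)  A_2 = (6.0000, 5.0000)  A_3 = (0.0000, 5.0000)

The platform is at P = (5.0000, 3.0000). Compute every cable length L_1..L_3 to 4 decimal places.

(3.1623, 2.2361, 5.3852)

cable 1: Δx=1.0000, Δy=-3.0000; L_1 = √(Δx²+Δy²) = 3.1623
cable 2: Δx=1.0000, Δy=2.0000; L_2 = √(Δx²+Δy²) = 2.2361
cable 3: Δx=-5.0000, Δy=2.0000; L_3 = √(Δx²+Δy²) = 5.3852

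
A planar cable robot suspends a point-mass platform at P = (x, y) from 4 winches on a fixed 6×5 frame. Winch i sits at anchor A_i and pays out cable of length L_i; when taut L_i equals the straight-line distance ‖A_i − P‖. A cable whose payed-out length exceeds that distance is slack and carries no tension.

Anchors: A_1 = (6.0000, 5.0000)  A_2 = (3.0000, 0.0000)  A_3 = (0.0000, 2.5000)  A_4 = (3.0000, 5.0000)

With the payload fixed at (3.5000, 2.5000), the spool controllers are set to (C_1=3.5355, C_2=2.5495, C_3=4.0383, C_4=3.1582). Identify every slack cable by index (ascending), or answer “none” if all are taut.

3, 4

cable 1: L_1 = ‖A_1−P‖ = 3.5355;  C_1 = 3.5355 → taut
cable 2: L_2 = ‖A_2−P‖ = 2.5495;  C_2 = 2.5495 → taut
cable 3: L_3 = ‖A_3−P‖ = 3.5000;  C_3 = 4.0383 → slack
cable 4: L_4 = ‖A_4−P‖ = 2.5495;  C_4 = 3.1582 → slack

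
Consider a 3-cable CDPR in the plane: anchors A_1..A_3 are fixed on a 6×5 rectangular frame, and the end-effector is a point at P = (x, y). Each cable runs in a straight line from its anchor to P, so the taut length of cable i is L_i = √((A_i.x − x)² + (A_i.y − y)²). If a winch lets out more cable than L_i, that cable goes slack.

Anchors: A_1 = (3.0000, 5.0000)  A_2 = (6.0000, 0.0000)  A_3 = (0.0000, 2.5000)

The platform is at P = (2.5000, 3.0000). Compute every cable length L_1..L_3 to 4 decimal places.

(2.0616, 4.6098, 2.5495)

cable 1: Δx=0.5000, Δy=2.0000; L_1 = √(Δx²+Δy²) = 2.0616
cable 2: Δx=3.5000, Δy=-3.0000; L_2 = √(Δx²+Δy²) = 4.6098
cable 3: Δx=-2.5000, Δy=-0.5000; L_3 = √(Δx²+Δy²) = 2.5495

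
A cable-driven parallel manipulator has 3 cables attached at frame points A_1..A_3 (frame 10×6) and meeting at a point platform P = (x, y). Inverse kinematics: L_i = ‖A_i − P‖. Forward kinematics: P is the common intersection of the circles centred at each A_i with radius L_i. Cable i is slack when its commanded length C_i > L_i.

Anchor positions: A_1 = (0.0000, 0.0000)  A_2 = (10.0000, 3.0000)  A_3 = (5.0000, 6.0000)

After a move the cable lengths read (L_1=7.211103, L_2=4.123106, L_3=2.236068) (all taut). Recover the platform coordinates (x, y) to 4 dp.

expand ‖A_i−P‖²=L_i² and subtract eq 1 (c_i ≔ ‖A_i‖²−L_i²)
c_1 = 0.0000+0.0000−52.0000 = -52.0000
eq1−eq2 → [-20.0000  -6.0000]·P = -144.0000
eq1−eq3 → [-10.0000  -12.0000]·P = -108.0000
2×2 solve → P = (6.0000, 4.0000)

(6.0000, 4.0000)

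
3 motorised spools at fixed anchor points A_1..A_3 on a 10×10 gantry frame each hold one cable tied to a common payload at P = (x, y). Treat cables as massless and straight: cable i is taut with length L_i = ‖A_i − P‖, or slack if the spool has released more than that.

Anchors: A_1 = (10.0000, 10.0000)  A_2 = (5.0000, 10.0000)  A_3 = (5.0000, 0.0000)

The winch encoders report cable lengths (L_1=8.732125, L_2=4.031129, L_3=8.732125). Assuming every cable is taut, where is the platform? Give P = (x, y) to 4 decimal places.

(1.5000, 8.0000)

each cable: (A_i−P)·(A_i−P) = L_i²; let c_i = ‖A_i‖²−L_i²
c_1 = 100.0000+100.0000−76.2500 = 123.7500
row 1: 10.0000x + 0.0000y = 15.0000  (c_2=108.7500)
row 2: 10.0000x + 20.0000y = 175.0000  (c_3=-51.2500)
Cramer on rows 1–2 → x = 1.5000, y = 8.0000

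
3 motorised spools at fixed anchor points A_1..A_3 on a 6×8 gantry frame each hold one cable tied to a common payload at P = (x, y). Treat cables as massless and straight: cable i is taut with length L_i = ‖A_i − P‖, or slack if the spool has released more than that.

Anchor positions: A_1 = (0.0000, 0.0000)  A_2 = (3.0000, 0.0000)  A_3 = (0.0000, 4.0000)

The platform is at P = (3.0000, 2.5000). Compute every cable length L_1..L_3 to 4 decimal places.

L_1: Δ = A_1−P = (-3.0000, -2.5000) → ‖Δ‖ = √15.2500 = 3.9051
L_2: Δ = A_2−P = (0.0000, -2.5000) → ‖Δ‖ = √6.2500 = 2.5000
L_3: Δ = A_3−P = (-3.0000, 1.5000) → ‖Δ‖ = √11.2500 = 3.3541

(3.9051, 2.5000, 3.3541)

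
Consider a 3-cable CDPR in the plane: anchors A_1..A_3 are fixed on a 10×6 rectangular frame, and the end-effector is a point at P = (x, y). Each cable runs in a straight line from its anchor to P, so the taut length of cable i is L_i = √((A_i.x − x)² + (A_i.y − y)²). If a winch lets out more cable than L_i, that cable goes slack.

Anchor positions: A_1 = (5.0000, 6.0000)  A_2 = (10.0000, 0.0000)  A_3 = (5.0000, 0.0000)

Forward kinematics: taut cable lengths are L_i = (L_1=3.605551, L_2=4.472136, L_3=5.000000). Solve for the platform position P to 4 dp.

(8.0000, 4.0000)

each cable: (A_i−P)·(A_i−P) = L_i²; let q_i = ‖A_i‖²−L_i²
q_1 = 25.0000+36.0000−13.0000 = 48.0000
row 1: -10.0000x + 12.0000y = -32.0000  (q_2=80.0000)
row 2: 0.0000x + 12.0000y = 48.0000  (q_3=0.0000)
Cramer on rows 1–2 → x = 8.0000, y = 4.0000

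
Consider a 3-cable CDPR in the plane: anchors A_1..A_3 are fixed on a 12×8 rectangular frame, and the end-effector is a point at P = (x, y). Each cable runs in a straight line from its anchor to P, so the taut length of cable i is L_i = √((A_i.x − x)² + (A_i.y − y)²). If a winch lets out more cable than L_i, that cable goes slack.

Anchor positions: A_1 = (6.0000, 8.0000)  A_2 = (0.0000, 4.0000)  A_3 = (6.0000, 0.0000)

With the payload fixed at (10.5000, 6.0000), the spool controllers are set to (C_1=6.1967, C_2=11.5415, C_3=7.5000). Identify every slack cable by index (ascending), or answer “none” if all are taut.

1, 2

cable 1: L_1 = ‖A_1−P‖ = 4.9244;  C_1 = 6.1967 → slack
cable 2: L_2 = ‖A_2−P‖ = 10.6888;  C_2 = 11.5415 → slack
cable 3: L_3 = ‖A_3−P‖ = 7.5000;  C_3 = 7.5000 → taut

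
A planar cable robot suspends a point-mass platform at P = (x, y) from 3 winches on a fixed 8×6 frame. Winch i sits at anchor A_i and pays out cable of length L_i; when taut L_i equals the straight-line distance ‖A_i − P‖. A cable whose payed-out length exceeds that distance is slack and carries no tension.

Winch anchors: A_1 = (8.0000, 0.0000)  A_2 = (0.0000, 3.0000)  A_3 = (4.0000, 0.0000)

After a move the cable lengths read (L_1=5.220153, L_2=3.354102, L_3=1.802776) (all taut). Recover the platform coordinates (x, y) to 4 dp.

each cable: (A_i−P)·(A_i−P) = L_i²; let q_i = ‖A_i‖²−L_i²
q_1 = 64.0000+0.0000−27.2500 = 36.7500
row 1: 16.0000x − 6.0000y = 39.0000  (q_2=-2.2500)
row 2: 8.0000x + 0.0000y = 24.0000  (q_3=12.7500)
Cramer on rows 1–2 → x = 3.0000, y = 1.5000

(3.0000, 1.5000)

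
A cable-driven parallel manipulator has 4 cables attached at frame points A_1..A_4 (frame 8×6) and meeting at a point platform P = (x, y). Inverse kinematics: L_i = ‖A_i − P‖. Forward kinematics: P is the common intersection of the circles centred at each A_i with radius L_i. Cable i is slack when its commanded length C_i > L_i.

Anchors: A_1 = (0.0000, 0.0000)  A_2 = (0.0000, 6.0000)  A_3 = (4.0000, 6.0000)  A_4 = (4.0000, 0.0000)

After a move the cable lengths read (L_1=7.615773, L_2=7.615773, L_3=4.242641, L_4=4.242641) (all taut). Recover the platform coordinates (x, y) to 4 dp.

(7.0000, 3.0000)

each cable: (A_i−P)·(A_i−P) = L_i²; let c_i = ‖A_i‖²−L_i²
c_1 = 0.0000+0.0000−58.0000 = -58.0000
row 1: 0.0000x − 12.0000y = -36.0000  (c_2=-22.0000)
row 2: -8.0000x − 12.0000y = -92.0000  (c_3=34.0000)
row 3: -8.0000x + 0.0000y = -56.0000  (c_4=-2.0000)
Cramer on rows 1–2 → x = 7.0000, y = 3.0000
check cable 4: ‖A_4−P‖² = 18.0000 ≈ L_4² = 18.0000 ✓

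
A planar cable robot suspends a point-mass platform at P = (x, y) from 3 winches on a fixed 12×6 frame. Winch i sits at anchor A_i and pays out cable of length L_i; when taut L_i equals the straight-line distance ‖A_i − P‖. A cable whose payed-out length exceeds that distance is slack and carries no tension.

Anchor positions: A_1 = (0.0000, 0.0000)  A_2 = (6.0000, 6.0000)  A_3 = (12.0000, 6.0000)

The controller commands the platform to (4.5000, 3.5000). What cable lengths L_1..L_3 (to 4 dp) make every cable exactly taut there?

(5.7009, 2.9155, 7.9057)

L_1 = √((0.0000−4.5000)² + (0.0000−3.5000)²) = 5.7009
L_2 = √((6.0000−4.5000)² + (6.0000−3.5000)²) = 2.9155
L_3 = √((12.0000−4.5000)² + (6.0000−3.5000)²) = 7.9057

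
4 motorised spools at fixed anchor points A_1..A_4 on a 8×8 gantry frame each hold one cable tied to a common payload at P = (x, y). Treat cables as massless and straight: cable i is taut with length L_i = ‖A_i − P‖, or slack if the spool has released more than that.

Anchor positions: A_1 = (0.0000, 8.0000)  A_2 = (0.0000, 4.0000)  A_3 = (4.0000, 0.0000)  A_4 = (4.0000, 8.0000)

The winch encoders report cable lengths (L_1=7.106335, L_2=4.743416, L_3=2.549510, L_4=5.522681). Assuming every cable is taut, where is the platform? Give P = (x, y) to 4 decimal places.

(4.5000, 2.5000)

expand ‖A_i−P‖²=L_i² and subtract eq 1 (c_i ≔ ‖A_i‖²−L_i²)
c_1 = 0.0000+64.0000−50.5000 = 13.5000
eq1−eq2 → [0.0000  8.0000]·P = 20.0000
eq1−eq3 → [-8.0000  16.0000]·P = 4.0000
eq1−eq4 → [-8.0000  0.0000]·P = -36.0000
2×2 solve → P = (4.5000, 2.5000)
check cable 4: ‖A_4−P‖² = 30.5000 ≈ L_4² = 30.5000 ✓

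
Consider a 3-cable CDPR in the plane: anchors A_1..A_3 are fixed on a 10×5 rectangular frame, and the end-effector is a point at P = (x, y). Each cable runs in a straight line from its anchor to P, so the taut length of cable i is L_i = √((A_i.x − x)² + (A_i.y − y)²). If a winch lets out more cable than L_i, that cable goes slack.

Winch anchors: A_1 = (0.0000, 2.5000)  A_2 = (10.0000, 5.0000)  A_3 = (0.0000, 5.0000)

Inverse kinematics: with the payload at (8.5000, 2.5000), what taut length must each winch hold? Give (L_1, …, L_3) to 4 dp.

L_1 = √((0.0000−8.5000)² + (2.5000−2.5000)²) = 8.5000
L_2 = √((10.0000−8.5000)² + (5.0000−2.5000)²) = 2.9155
L_3 = √((0.0000−8.5000)² + (5.0000−2.5000)²) = 8.8600

(8.5000, 2.9155, 8.8600)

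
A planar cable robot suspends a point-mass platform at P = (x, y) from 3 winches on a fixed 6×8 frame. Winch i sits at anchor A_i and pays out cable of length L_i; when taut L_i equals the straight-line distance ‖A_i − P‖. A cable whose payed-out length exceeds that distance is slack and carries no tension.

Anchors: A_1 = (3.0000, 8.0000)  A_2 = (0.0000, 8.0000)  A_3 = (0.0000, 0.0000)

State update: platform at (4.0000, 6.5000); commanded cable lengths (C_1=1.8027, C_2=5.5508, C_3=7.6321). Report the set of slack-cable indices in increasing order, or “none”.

2

i=1: geometric 1.8028 vs commanded 1.8027 ⇒ taut
i=2: geometric 4.2720 vs commanded 5.5508 ⇒ slack
i=3: geometric 7.6322 vs commanded 7.6321 ⇒ taut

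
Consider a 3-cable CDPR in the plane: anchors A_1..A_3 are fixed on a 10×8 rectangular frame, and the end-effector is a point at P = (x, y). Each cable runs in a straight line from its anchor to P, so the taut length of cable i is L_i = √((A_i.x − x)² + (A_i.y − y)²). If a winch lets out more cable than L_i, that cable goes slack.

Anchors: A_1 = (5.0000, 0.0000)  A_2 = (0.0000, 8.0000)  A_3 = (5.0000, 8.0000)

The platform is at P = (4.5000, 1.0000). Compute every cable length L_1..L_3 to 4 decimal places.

L_1: Δ = A_1−P = (0.5000, -1.0000) → ‖Δ‖ = √1.2500 = 1.1180
L_2: Δ = A_2−P = (-4.5000, 7.0000) → ‖Δ‖ = √69.2500 = 8.3217
L_3: Δ = A_3−P = (0.5000, 7.0000) → ‖Δ‖ = √49.2500 = 7.0178

(1.1180, 8.3217, 7.0178)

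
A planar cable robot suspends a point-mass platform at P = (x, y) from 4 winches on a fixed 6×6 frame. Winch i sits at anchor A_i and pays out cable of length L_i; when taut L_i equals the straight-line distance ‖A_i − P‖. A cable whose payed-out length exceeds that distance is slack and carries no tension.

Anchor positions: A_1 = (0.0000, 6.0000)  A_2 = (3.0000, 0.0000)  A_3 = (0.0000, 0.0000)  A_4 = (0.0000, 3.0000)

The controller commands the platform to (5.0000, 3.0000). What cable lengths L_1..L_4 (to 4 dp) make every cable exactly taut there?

(5.8310, 3.6056, 5.8310, 5.0000)

L_1: Δ = A_1−P = (-5.0000, 3.0000) → ‖Δ‖ = √34.0000 = 5.8310
L_2: Δ = A_2−P = (-2.0000, -3.0000) → ‖Δ‖ = √13.0000 = 3.6056
L_3: Δ = A_3−P = (-5.0000, -3.0000) → ‖Δ‖ = √34.0000 = 5.8310
L_4: Δ = A_4−P = (-5.0000, 0.0000) → ‖Δ‖ = √25.0000 = 5.0000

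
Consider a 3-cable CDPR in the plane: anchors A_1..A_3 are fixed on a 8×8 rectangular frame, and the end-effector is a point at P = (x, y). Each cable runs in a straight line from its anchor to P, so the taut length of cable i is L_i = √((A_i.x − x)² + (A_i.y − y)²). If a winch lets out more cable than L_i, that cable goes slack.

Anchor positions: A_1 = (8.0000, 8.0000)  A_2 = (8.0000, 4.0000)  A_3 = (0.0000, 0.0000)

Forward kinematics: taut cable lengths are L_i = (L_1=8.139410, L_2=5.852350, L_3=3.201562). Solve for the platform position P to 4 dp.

(2.5000, 2.0000)

expand ‖A_i−P‖²=L_i² and subtract eq 1 (c_i ≔ ‖A_i‖²−L_i²)
c_1 = 64.0000+64.0000−66.2500 = 61.7500
eq1−eq2 → [0.0000  8.0000]·P = 16.0000
eq1−eq3 → [16.0000  16.0000]·P = 72.0000
2×2 solve → P = (2.5000, 2.0000)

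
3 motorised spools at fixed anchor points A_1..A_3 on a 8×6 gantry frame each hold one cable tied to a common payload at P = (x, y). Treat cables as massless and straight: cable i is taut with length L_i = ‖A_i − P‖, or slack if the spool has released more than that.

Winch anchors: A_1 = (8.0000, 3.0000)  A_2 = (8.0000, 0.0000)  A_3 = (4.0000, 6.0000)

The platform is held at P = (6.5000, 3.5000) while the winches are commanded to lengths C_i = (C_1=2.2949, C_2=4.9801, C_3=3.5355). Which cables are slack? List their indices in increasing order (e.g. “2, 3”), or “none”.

1, 2

cable 1: √((1.5000)²+(-0.5000)²)=1.5811, C_1=2.2949: slack
cable 2: √((1.5000)²+(-3.5000)²)=3.8079, C_2=4.9801: slack
cable 3: √((-2.5000)²+(2.5000)²)=3.5355, C_3=3.5355: taut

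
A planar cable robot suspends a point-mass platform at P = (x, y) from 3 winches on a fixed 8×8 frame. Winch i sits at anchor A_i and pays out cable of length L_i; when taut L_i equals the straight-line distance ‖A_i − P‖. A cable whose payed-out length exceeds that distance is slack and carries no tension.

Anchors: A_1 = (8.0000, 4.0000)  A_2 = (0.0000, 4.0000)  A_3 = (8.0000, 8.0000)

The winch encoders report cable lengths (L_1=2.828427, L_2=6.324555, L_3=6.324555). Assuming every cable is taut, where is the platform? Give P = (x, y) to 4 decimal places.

each cable: (A_i−P)·(A_i−P) = L_i²; let k_i = ‖A_i‖²−L_i²
k_1 = 64.0000+16.0000−8.0000 = 72.0000
row 1: 16.0000x + 0.0000y = 96.0000  (k_2=-24.0000)
row 2: 0.0000x − 8.0000y = -16.0000  (k_3=88.0000)
Cramer on rows 1–2 → x = 6.0000, y = 2.0000

(6.0000, 2.0000)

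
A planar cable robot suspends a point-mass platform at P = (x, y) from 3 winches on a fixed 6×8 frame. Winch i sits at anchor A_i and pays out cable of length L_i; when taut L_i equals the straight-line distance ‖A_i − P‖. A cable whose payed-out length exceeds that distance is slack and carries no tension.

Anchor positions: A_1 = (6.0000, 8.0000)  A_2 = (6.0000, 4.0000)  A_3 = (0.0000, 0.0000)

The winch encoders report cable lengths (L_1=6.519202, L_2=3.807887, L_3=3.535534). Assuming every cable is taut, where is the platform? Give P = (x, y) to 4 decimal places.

circle eqns → linear via eq_j − eq_1; set k_j = A_j·A_j − L_j²
k_1 = 36.0000+64.0000−42.5000 = 57.5000
0.0000·x + 8.0000·y = k_1−k_2 = 20.0000
12.0000·x + 16.0000·y = k_1−k_3 = 70.0000
solve first two rows → x=2.5000, y=2.5000

(2.5000, 2.5000)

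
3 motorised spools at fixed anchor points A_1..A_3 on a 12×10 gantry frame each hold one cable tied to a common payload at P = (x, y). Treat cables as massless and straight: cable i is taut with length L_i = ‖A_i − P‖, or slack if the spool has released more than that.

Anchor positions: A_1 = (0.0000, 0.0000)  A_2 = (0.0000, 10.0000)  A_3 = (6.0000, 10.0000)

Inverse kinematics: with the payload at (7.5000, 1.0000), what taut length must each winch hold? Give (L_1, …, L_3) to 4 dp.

(7.5664, 11.7154, 9.1241)

L_1: Δ = A_1−P = (-7.5000, -1.0000) → ‖Δ‖ = √57.2500 = 7.5664
L_2: Δ = A_2−P = (-7.5000, 9.0000) → ‖Δ‖ = √137.2500 = 11.7154
L_3: Δ = A_3−P = (-1.5000, 9.0000) → ‖Δ‖ = √83.2500 = 9.1241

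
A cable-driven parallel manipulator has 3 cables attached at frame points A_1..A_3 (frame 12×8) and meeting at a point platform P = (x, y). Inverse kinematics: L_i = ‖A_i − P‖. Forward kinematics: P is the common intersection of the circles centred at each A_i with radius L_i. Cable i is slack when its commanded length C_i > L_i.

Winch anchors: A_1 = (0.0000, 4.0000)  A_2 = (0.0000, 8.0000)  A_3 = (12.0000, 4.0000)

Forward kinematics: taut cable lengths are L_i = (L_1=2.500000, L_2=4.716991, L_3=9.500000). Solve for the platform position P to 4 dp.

(2.5000, 4.0000)

expand ‖A_i−P‖²=L_i² and subtract eq 1 (c_i ≔ ‖A_i‖²−L_i²)
c_1 = 0.0000+16.0000−6.2500 = 9.7500
eq1−eq2 → [0.0000  -8.0000]·P = -32.0000
eq1−eq3 → [-24.0000  0.0000]·P = -60.0000
2×2 solve → P = (2.5000, 4.0000)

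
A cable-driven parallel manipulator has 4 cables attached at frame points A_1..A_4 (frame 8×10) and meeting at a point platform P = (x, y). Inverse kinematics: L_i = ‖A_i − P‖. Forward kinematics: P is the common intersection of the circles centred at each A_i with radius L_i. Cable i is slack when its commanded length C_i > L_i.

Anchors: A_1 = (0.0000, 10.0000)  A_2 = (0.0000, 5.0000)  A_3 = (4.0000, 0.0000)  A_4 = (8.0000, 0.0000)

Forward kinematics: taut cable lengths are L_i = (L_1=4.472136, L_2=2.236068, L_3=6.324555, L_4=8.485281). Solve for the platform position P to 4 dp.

each cable: (A_i−P)·(A_i−P) = L_i²; let q_i = ‖A_i‖²−L_i²
q_1 = 0.0000+100.0000−20.0000 = 80.0000
row 1: 0.0000x + 10.0000y = 60.0000  (q_2=20.0000)
row 2: -8.0000x + 20.0000y = 104.0000  (q_3=-24.0000)
row 3: -16.0000x + 20.0000y = 88.0000  (q_4=-8.0000)
Cramer on rows 1–2 → x = 2.0000, y = 6.0000
check cable 4: ‖A_4−P‖² = 72.0000 ≈ L_4² = 72.0000 ✓

(2.0000, 6.0000)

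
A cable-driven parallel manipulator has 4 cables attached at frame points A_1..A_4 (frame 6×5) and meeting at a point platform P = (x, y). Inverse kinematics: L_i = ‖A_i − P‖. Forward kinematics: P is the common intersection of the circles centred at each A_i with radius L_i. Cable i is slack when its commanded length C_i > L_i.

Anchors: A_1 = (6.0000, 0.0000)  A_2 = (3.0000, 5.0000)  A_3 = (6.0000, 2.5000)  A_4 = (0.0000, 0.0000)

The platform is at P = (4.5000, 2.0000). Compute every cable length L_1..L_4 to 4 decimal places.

L_1: Δ = A_1−P = (1.5000, -2.0000) → ‖Δ‖ = √6.2500 = 2.5000
L_2: Δ = A_2−P = (-1.5000, 3.0000) → ‖Δ‖ = √11.2500 = 3.3541
L_3: Δ = A_3−P = (1.5000, 0.5000) → ‖Δ‖ = √2.5000 = 1.5811
L_4: Δ = A_4−P = (-4.5000, -2.0000) → ‖Δ‖ = √24.2500 = 4.9244

(2.5000, 3.3541, 1.5811, 4.9244)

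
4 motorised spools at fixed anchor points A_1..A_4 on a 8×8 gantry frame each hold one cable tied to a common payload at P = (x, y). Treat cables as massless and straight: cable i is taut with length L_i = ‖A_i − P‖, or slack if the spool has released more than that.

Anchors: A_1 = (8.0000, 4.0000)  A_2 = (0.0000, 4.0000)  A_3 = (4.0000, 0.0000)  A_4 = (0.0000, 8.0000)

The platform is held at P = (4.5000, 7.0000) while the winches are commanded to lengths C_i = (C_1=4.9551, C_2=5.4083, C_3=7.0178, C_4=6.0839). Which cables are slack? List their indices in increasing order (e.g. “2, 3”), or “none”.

1, 4

cable 1: L_1 = ‖A_1−P‖ = 4.6098;  C_1 = 4.9551 → slack
cable 2: L_2 = ‖A_2−P‖ = 5.4083;  C_2 = 5.4083 → taut
cable 3: L_3 = ‖A_3−P‖ = 7.0178;  C_3 = 7.0178 → taut
cable 4: L_4 = ‖A_4−P‖ = 4.6098;  C_4 = 6.0839 → slack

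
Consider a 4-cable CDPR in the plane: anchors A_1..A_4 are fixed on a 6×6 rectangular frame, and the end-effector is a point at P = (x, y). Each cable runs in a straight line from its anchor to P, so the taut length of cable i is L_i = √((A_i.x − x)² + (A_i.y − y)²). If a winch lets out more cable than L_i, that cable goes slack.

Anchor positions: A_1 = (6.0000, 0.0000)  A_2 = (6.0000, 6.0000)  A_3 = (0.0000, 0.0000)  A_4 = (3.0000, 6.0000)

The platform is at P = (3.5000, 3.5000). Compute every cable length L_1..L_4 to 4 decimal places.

L_1 = √((6.0000−3.5000)² + (0.0000−3.5000)²) = 4.3012
L_2 = √((6.0000−3.5000)² + (6.0000−3.5000)²) = 3.5355
L_3 = √((0.0000−3.5000)² + (0.0000−3.5000)²) = 4.9497
L_4 = √((3.0000−3.5000)² + (6.0000−3.5000)²) = 2.5495

(4.3012, 3.5355, 4.9497, 2.5495)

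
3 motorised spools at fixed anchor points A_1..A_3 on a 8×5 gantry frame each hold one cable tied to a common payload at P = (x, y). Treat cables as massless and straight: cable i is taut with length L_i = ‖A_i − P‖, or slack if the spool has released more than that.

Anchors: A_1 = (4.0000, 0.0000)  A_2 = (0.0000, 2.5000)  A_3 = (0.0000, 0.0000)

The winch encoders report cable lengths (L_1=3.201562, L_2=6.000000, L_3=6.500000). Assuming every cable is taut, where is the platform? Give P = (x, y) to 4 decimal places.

(6.0000, 2.5000)

circle eqns → linear via eq_j − eq_1; set k_j = A_j·A_j − L_j²
k_1 = 16.0000+0.0000−10.2500 = 5.7500
8.0000·x − 5.0000·y = k_1−k_2 = 35.5000
8.0000·x + 0.0000·y = k_1−k_3 = 48.0000
solve first two rows → x=6.0000, y=2.5000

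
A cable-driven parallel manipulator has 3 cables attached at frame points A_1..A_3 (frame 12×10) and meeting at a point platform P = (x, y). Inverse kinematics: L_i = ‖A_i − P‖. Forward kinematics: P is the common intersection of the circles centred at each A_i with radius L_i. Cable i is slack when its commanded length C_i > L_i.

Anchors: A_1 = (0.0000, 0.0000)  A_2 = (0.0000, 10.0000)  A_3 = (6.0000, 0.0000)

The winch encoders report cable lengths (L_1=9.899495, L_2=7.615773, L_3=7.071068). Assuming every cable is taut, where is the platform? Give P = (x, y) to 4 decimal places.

(7.0000, 7.0000)

each cable: (A_i−P)·(A_i−P) = L_i²; let q_i = ‖A_i‖²−L_i²
q_1 = 0.0000+0.0000−98.0000 = -98.0000
row 1: 0.0000x − 20.0000y = -140.0000  (q_2=42.0000)
row 2: -12.0000x + 0.0000y = -84.0000  (q_3=-14.0000)
Cramer on rows 1–2 → x = 7.0000, y = 7.0000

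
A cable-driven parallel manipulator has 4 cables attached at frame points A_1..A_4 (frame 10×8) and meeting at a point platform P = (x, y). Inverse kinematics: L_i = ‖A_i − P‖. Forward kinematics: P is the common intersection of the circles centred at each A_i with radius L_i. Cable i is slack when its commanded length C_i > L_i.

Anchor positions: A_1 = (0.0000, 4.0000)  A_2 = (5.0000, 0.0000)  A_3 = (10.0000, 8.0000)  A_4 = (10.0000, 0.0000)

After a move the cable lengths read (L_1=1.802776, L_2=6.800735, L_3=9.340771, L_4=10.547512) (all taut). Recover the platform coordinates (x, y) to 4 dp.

expand ‖A_i−P‖²=L_i² and subtract eq 1 (c_i ≔ ‖A_i‖²−L_i²)
c_1 = 0.0000+16.0000−3.2500 = 12.7500
eq1−eq2 → [-10.0000  8.0000]·P = 34.0000
eq1−eq3 → [-20.0000  -8.0000]·P = -64.0000
eq1−eq4 → [-20.0000  8.0000]·P = 24.0000
2×2 solve → P = (1.0000, 5.5000)
check cable 4: ‖A_4−P‖² = 111.2500 ≈ L_4² = 111.2500 ✓

(1.0000, 5.5000)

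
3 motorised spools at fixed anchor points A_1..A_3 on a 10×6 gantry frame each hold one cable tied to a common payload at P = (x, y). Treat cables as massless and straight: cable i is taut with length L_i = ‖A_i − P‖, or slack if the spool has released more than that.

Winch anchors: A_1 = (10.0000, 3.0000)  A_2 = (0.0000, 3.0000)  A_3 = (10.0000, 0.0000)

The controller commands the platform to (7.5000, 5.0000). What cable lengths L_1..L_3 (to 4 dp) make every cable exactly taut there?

(3.2016, 7.7621, 5.5902)

cable 1: Δx=2.5000, Δy=-2.0000; L_1 = √(Δx²+Δy²) = 3.2016
cable 2: Δx=-7.5000, Δy=-2.0000; L_2 = √(Δx²+Δy²) = 7.7621
cable 3: Δx=2.5000, Δy=-5.0000; L_3 = √(Δx²+Δy²) = 5.5902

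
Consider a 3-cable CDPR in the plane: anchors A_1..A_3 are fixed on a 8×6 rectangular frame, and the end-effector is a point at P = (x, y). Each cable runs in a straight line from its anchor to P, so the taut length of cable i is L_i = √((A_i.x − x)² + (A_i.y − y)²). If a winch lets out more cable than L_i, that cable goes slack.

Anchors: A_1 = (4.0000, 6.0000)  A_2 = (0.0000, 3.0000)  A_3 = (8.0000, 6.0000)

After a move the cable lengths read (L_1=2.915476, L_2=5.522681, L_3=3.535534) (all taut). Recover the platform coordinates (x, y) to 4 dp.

(5.5000, 3.5000)

each cable: (A_i−P)·(A_i−P) = L_i²; let k_i = ‖A_i‖²−L_i²
k_1 = 16.0000+36.0000−8.5000 = 43.5000
row 1: 8.0000x + 6.0000y = 65.0000  (k_2=-21.5000)
row 2: -8.0000x + 0.0000y = -44.0000  (k_3=87.5000)
Cramer on rows 1–2 → x = 5.5000, y = 3.5000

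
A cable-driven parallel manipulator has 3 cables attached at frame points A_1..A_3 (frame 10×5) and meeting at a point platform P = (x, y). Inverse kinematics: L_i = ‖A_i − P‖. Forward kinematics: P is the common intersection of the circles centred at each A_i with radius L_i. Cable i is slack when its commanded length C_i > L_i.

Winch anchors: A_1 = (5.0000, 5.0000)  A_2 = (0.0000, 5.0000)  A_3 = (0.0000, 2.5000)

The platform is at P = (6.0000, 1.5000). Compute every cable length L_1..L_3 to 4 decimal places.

(3.6401, 6.9462, 6.0828)

L_1 = √((5.0000−6.0000)² + (5.0000−1.5000)²) = 3.6401
L_2 = √((0.0000−6.0000)² + (5.0000−1.5000)²) = 6.9462
L_3 = √((0.0000−6.0000)² + (2.5000−1.5000)²) = 6.0828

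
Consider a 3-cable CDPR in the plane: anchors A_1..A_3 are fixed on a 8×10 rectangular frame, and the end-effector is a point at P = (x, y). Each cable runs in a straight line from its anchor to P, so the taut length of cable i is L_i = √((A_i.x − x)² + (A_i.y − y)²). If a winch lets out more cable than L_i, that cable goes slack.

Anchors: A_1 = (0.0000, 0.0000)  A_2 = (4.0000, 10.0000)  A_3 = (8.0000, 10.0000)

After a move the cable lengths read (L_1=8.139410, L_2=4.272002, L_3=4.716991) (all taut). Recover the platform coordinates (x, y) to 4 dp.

(5.5000, 6.0000)

circle eqns → linear via eq_j − eq_1; set k_j = A_j·A_j − L_j²
k_1 = 0.0000+0.0000−66.2500 = -66.2500
-8.0000·x − 20.0000·y = k_1−k_2 = -164.0000
-16.0000·x − 20.0000·y = k_1−k_3 = -208.0000
solve first two rows → x=5.5000, y=6.0000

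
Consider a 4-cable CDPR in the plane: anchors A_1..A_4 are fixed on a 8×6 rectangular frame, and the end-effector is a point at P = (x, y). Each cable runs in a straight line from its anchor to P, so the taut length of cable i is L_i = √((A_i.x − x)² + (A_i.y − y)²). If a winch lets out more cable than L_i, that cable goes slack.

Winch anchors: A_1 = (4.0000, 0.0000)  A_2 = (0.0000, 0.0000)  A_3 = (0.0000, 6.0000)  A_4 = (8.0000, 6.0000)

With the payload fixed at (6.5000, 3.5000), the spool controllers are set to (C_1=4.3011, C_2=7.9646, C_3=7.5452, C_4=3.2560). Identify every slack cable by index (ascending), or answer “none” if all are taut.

2, 3, 4

cable 1: L_1 = ‖A_1−P‖ = 4.3012;  C_1 = 4.3011 → taut
cable 2: L_2 = ‖A_2−P‖ = 7.3824;  C_2 = 7.9646 → slack
cable 3: L_3 = ‖A_3−P‖ = 6.9642;  C_3 = 7.5452 → slack
cable 4: L_4 = ‖A_4−P‖ = 2.9155;  C_4 = 3.2560 → slack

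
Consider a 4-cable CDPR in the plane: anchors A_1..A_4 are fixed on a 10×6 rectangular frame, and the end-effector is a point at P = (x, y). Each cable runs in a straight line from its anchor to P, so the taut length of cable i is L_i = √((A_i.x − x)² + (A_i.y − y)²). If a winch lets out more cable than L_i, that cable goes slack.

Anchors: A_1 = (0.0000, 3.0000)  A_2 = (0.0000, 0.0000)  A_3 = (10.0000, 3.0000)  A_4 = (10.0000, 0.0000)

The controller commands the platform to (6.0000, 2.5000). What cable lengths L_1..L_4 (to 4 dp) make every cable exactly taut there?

cable 1: Δx=-6.0000, Δy=0.5000; L_1 = √(Δx²+Δy²) = 6.0208
cable 2: Δx=-6.0000, Δy=-2.5000; L_2 = √(Δx²+Δy²) = 6.5000
cable 3: Δx=4.0000, Δy=0.5000; L_3 = √(Δx²+Δy²) = 4.0311
cable 4: Δx=4.0000, Δy=-2.5000; L_4 = √(Δx²+Δy²) = 4.7170

(6.0208, 6.5000, 4.0311, 4.7170)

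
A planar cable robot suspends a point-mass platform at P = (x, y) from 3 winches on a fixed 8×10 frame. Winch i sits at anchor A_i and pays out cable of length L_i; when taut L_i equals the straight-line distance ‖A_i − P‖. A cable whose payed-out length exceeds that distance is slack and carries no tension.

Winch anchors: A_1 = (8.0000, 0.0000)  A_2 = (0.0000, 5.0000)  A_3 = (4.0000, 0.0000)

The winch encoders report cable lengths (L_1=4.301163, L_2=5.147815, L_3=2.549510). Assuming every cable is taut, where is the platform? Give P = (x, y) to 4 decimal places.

(4.5000, 2.5000)

expand ‖A_i−P‖²=L_i² and subtract eq 1 (k_i ≔ ‖A_i‖²−L_i²)
k_1 = 64.0000+0.0000−18.5000 = 45.5000
eq1−eq2 → [16.0000  -10.0000]·P = 47.0000
eq1−eq3 → [8.0000  0.0000]·P = 36.0000
2×2 solve → P = (4.5000, 2.5000)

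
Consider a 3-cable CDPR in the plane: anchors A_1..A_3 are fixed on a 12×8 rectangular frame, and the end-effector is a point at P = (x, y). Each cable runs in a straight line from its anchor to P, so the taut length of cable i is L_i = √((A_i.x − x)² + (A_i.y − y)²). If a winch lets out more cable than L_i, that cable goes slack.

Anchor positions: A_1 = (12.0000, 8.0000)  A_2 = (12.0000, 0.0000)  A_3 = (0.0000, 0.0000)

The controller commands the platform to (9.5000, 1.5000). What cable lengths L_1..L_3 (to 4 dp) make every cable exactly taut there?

(6.9642, 2.9155, 9.6177)

L_1: Δ = A_1−P = (2.5000, 6.5000) → ‖Δ‖ = √48.5000 = 6.9642
L_2: Δ = A_2−P = (2.5000, -1.5000) → ‖Δ‖ = √8.5000 = 2.9155
L_3: Δ = A_3−P = (-9.5000, -1.5000) → ‖Δ‖ = √92.5000 = 9.6177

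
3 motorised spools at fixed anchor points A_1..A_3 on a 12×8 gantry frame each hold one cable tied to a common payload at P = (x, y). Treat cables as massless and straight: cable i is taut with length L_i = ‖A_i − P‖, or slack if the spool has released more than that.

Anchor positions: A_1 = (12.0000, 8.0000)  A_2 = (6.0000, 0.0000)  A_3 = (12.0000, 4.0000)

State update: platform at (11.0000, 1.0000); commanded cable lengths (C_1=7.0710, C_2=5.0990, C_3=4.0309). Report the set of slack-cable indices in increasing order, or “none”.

3

cable 1: L_1 = ‖A_1−P‖ = 7.0711;  C_1 = 7.0710 → taut
cable 2: L_2 = ‖A_2−P‖ = 5.0990;  C_2 = 5.0990 → taut
cable 3: L_3 = ‖A_3−P‖ = 3.1623;  C_3 = 4.0309 → slack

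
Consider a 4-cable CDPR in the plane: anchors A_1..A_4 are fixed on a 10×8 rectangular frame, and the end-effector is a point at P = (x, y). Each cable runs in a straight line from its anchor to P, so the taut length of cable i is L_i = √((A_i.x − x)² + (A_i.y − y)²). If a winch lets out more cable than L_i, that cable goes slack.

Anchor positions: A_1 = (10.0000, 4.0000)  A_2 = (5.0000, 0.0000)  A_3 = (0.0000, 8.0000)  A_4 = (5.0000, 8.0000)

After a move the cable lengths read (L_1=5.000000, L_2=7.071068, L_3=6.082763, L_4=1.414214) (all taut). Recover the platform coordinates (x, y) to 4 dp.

(6.0000, 7.0000)

each cable: (A_i−P)·(A_i−P) = L_i²; let c_i = ‖A_i‖²−L_i²
c_1 = 100.0000+16.0000−25.0000 = 91.0000
row 1: 10.0000x + 8.0000y = 116.0000  (c_2=-25.0000)
row 2: 20.0000x − 8.0000y = 64.0000  (c_3=27.0000)
row 3: 10.0000x − 8.0000y = 4.0000  (c_4=87.0000)
Cramer on rows 1–2 → x = 6.0000, y = 7.0000
check cable 4: ‖A_4−P‖² = 2.0000 ≈ L_4² = 2.0000 ✓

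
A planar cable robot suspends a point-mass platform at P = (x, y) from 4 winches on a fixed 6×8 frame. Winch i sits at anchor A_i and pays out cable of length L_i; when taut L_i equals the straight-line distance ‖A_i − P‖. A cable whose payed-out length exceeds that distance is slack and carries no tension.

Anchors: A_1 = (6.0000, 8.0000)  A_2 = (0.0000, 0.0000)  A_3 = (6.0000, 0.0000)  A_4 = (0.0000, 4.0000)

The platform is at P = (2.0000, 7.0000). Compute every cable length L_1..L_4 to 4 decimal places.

(4.1231, 7.2801, 8.0623, 3.6056)

cable 1: Δx=4.0000, Δy=1.0000; L_1 = √(Δx²+Δy²) = 4.1231
cable 2: Δx=-2.0000, Δy=-7.0000; L_2 = √(Δx²+Δy²) = 7.2801
cable 3: Δx=4.0000, Δy=-7.0000; L_3 = √(Δx²+Δy²) = 8.0623
cable 4: Δx=-2.0000, Δy=-3.0000; L_4 = √(Δx²+Δy²) = 3.6056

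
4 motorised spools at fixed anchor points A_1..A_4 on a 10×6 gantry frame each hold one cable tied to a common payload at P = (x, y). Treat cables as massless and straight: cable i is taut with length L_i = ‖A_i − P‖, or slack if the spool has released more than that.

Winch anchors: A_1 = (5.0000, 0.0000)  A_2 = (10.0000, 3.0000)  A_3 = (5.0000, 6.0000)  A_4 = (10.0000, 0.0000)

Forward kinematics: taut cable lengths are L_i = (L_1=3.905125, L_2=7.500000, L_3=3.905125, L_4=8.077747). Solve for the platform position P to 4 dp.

circle eqns → linear via eq_j − eq_1; set k_j = A_j·A_j − L_j²
k_1 = 25.0000+0.0000−15.2500 = 9.7500
-10.0000·x − 6.0000·y = k_1−k_2 = -43.0000
0.0000·x − 12.0000·y = k_1−k_3 = -36.0000
-10.0000·x + 0.0000·y = k_1−k_4 = -25.0000
solve first two rows → x=2.5000, y=3.0000
check cable 4: ‖A_4−P‖² = 65.2500 ≈ L_4² = 65.2500 ✓

(2.5000, 3.0000)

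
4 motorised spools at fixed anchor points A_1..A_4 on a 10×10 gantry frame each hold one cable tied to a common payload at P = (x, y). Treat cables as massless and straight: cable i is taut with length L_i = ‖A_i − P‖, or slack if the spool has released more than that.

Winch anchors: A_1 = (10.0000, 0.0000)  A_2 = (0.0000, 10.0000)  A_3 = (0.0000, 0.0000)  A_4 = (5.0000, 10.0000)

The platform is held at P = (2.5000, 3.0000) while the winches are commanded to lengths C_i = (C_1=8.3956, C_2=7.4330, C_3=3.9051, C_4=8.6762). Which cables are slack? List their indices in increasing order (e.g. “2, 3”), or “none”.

1, 4

cable 1: L_1 = ‖A_1−P‖ = 8.0777;  C_1 = 8.3956 → slack
cable 2: L_2 = ‖A_2−P‖ = 7.4330;  C_2 = 7.4330 → taut
cable 3: L_3 = ‖A_3−P‖ = 3.9051;  C_3 = 3.9051 → taut
cable 4: L_4 = ‖A_4−P‖ = 7.4330;  C_4 = 8.6762 → slack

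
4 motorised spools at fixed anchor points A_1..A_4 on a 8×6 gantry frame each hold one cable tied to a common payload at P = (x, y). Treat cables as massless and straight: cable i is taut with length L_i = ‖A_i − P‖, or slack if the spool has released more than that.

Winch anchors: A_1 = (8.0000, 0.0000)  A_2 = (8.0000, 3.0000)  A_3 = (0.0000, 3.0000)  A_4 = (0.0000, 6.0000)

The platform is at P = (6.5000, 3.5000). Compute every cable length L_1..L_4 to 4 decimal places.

L_1 = √((8.0000−6.5000)² + (0.0000−3.5000)²) = 3.8079
L_2 = √((8.0000−6.5000)² + (3.0000−3.5000)²) = 1.5811
L_3 = √((0.0000−6.5000)² + (3.0000−3.5000)²) = 6.5192
L_4 = √((0.0000−6.5000)² + (6.0000−3.5000)²) = 6.9642

(3.8079, 1.5811, 6.5192, 6.9642)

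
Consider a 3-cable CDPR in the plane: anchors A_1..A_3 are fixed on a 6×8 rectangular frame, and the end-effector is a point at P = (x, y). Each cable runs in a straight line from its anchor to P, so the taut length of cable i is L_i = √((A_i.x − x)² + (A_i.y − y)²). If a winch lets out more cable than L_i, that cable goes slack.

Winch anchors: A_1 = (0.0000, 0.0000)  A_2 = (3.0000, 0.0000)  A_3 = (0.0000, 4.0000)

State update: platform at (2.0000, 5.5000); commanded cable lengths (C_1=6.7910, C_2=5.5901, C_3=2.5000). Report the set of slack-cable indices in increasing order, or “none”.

1

cable 1: L_1 = ‖A_1−P‖ = 5.8523;  C_1 = 6.7910 → slack
cable 2: L_2 = ‖A_2−P‖ = 5.5902;  C_2 = 5.5901 → taut
cable 3: L_3 = ‖A_3−P‖ = 2.5000;  C_3 = 2.5000 → taut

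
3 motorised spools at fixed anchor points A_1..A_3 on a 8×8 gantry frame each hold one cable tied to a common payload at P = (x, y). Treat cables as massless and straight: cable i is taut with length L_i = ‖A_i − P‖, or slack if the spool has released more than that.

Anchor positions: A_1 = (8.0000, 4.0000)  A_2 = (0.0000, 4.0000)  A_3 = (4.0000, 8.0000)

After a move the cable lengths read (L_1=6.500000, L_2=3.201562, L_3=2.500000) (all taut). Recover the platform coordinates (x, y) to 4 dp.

circle eqns → linear via eq_j − eq_1; set k_j = A_j·A_j − L_j²
k_1 = 64.0000+16.0000−42.2500 = 37.7500
16.0000·x + 0.0000·y = k_1−k_2 = 32.0000
8.0000·x − 8.0000·y = k_1−k_3 = -36.0000
solve first two rows → x=2.0000, y=6.5000

(2.0000, 6.5000)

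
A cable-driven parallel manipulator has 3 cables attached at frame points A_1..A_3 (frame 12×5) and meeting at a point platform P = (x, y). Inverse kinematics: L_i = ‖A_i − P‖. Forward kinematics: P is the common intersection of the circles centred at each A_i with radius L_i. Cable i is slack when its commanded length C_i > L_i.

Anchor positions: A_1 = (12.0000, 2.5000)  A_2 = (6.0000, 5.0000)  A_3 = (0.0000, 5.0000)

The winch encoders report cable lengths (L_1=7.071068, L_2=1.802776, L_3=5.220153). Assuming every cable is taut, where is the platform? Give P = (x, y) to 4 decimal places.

each cable: (A_i−P)·(A_i−P) = L_i²; let c_i = ‖A_i‖²−L_i²
c_1 = 144.0000+6.2500−50.0000 = 100.2500
row 1: 12.0000x − 5.0000y = 42.5000  (c_2=57.7500)
row 2: 24.0000x − 5.0000y = 102.5000  (c_3=-2.2500)
Cramer on rows 1–2 → x = 5.0000, y = 3.5000

(5.0000, 3.5000)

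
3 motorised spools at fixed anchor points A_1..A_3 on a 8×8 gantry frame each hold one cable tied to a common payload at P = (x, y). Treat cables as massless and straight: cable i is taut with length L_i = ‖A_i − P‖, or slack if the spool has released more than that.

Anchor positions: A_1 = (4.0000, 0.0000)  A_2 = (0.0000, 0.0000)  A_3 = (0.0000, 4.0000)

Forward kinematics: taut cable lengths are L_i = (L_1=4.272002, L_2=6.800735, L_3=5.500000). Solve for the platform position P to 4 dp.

each cable: (A_i−P)·(A_i−P) = L_i²; let q_i = ‖A_i‖²−L_i²
q_1 = 16.0000+0.0000−18.2500 = -2.2500
row 1: 8.0000x + 0.0000y = 44.0000  (q_2=-46.2500)
row 2: 8.0000x − 8.0000y = 12.0000  (q_3=-14.2500)
Cramer on rows 1–2 → x = 5.5000, y = 4.0000

(5.5000, 4.0000)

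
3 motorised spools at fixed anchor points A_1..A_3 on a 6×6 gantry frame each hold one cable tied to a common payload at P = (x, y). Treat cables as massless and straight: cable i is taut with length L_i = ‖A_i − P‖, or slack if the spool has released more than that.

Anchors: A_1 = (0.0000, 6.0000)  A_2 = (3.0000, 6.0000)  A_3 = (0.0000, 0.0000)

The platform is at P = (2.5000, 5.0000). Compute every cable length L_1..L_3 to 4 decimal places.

(2.6926, 1.1180, 5.5902)

cable 1: Δx=-2.5000, Δy=1.0000; L_1 = √(Δx²+Δy²) = 2.6926
cable 2: Δx=0.5000, Δy=1.0000; L_2 = √(Δx²+Δy²) = 1.1180
cable 3: Δx=-2.5000, Δy=-5.0000; L_3 = √(Δx²+Δy²) = 5.5902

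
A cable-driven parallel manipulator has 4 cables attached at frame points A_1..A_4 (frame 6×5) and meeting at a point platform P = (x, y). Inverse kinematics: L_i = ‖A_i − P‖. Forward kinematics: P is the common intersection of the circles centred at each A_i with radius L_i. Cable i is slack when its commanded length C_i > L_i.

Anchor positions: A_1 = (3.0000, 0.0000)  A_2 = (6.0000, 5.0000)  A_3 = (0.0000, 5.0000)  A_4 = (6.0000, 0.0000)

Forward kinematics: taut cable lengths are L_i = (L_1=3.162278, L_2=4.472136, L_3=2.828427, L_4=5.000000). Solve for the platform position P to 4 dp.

circle eqns → linear via eq_j − eq_1; set c_j = A_j·A_j − L_j²
c_1 = 9.0000+0.0000−10.0000 = -1.0000
-6.0000·x − 10.0000·y = c_1−c_2 = -42.0000
6.0000·x − 10.0000·y = c_1−c_3 = -18.0000
-6.0000·x + 0.0000·y = c_1−c_4 = -12.0000
solve first two rows → x=2.0000, y=3.0000
check cable 4: ‖A_4−P‖² = 25.0000 ≈ L_4² = 25.0000 ✓

(2.0000, 3.0000)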